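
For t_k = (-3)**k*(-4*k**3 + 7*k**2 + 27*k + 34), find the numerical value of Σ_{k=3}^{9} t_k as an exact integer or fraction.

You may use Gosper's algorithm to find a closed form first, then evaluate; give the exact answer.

Ratio r(k) = 3*(-4*k**3 - 5*k**2 + 29*k + 64)/(4*k**3 - 7*k**2 - 27*k - 34).
Take A(k)=-3, B(k)=1, C(k)=k**3 - 7*k**2/4 - 27*k/4 - 17/2.
Solve (-3)·f(k+1) − (1)·f(k) = k**3 - 7*k**2/4 - 27*k/4 - 17/2.
deg f ≤ 3 (via 0,0,3).
Solve for f: f(k) = -(k**3 - 4*k**2 - 3*k - 4)/4 (degree 3 ≤ 3).
Then R = B(k−1)f/C = -(k**3 - 4*k**2 - 3*k - 4)/(4*k**3 - 7*k**2 - 27*k - 34), so s_k = R(k)·t_k = (-3)**k*(k**3 - 4*k**2 - 3*k - 4).
Verify: (-3)**k*(-4*k**3 + 7*k**2 + 27*k + 34) matches t_k.
Sum = s_(10) − s_(3); s_(10) = 33421734, s_(3) = 594 ⇒ 33421140.

Σ = 33421140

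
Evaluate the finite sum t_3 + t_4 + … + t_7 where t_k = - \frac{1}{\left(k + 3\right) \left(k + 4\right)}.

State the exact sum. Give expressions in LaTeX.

Step 1: r(k) = (k + 3)/(k + 5).
Factor: A=k + 3; B=k + 5; C=1.
Solve (k + 3)·f(k+1) − (k + 4)·f(k) = 1.
Degrees (1,1,0) ⇒ d ≤ 1.
Solve for f: f(k) = k/3 (degree 1 ≤ 1).
So s_k = (B(k−1)f/C)·t_k = (k*(k + 4)/3)·t_k = -k/(3*k + 9).
Verify: -1/(k**2 + 7*k + 12) matches t_k.
Telescoping: Σ = s_(8) − s_(3) = -8/33 − (-1/6) = -5/66.

Σ = -5/66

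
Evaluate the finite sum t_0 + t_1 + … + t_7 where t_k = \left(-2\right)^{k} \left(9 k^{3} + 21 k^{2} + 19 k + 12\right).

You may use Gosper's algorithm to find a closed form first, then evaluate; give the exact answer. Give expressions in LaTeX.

Step 1: r(k) = 2*(-9*k**3 - 48*k**2 - 88*k - 61)/(9*k**3 + 21*k**2 + 19*k + 12).
Normal form (A,B,C) = (-2, 1, k**3 + 7*k**2/3 + 19*k/9 + 4/3).
Set up (-2)·f(k+1) − (1)·f(k) − (k**3 + 7*k**2/3 + 19*k/9 + 4/3) = 0.
Degrees (0,0,3) ⇒ d ≤ 3.
Solving with deg f ≤ 3: f(k) = -(3*k**3 + k**2 - k + 2)/9.
R(k) = B(k−1)·f(k)/C(k) = -(3*k**3 + k**2 - k + 2)/(9*k**3 + 21*k**2 + 19*k + 12); s_k = R·t_k = (-2)**k*(-3*k**3 - k**2 + k - 2).
s_(k+1) − s_k = (-2)**k*(9*k**3 + 21*k**2 + 19*k + 12) = t_k.
Evaluate s at k=8 and k=0: -408064 and -2; difference -408062.

Σ = -408062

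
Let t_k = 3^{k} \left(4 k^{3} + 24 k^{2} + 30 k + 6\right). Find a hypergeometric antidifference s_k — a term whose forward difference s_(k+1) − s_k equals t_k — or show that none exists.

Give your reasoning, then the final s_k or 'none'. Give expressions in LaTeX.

Compute t_(k+1)/t_k: get 3*(2*k**3 + 18*k**2 + 45*k + 32)/(2*k**3 + 12*k**2 + 15*k + 3).
So A=3 and B=1, with C=k**3 + 6*k**2 + 15*k/2 + 3/2.
Need (3)·f(k+1) − (1)·f(k) = k**3 + 6*k**2 + 15*k/2 + 3/2.
From deg A=0, deg B=0, deg C=3: d=3.
Solve for f: f(k) = k*(2*k**2 + 3*k - 3)/4 (degree 3 ≤ 3).
Get s_k = R·t_k = 3**k*k*(2*k**2 + 3*k - 3) with R(k) = B(k−1)f(k)/C(k) = k*(2*k**2 + 3*k - 3)/(2*(2*k**3 + 12*k**2 + 15*k + 3)).
s_(k+1) − s_k = 3**k*(4*k**3 + 24*k**2 + 30*k + 6) = t_k.

s_k = 3^{k} k \left(2 k^{2} + 3 k - 3\right)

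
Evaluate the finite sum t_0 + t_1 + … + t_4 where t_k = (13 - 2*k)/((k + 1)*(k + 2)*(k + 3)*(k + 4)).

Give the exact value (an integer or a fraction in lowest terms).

t_(k+1)/t_k = (k + 1)*(2*k - 11)/((k + 5)*(2*k - 13)).
Factor: A=k + 1; B=k + 5; C=k - 13/2.
Need (k + 1)·f(k+1) − (k + 4)·f(k) = k - 13/2.
Degrees (1,1,1) ⇒ d ≤ 3.
A polynomial solution: f(k) = -k*(2*k**2 + 12*k + 25)/6.
Then R = B(k−1)f/C = -k*(k + 4)*(2*k**2 + 12*k + 25)/(3*(2*k - 13)), so s_k = R(k)·t_k = k*(2*k**2 + 12*k + 25)/(3*(k + 1)*(k + 2)*(k + 3)).
Verify: (13 - 2*k)/(k**4 + 10*k**3 + 35*k**2 + 50*k + 24) matches t_k.
Σ_(k=0)^(4) t_k = s_(5) − s_(0) = 75/112 − (0) = 75/112.

Σ = 75/112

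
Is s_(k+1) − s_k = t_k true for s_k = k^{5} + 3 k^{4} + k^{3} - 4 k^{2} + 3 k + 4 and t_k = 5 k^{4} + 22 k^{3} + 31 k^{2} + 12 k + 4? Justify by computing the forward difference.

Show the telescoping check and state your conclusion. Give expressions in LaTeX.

s_(k+1) = k**5 + 8*k**4 + 23*k**3 + 27*k**2 + 15*k + 8
s_(k+1) − s_k = 5*k**4 + 22*k**3 + 31*k**2 + 12*k + 4
(s_(k+1) − s_k) − t_k = 0

Valid: the claim telescopes to t_k.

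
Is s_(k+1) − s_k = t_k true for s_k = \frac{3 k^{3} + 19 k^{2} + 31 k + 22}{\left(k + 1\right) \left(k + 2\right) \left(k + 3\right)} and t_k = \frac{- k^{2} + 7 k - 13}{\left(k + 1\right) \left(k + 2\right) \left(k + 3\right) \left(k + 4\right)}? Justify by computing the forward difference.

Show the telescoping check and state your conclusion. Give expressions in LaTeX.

s_(k+1) = (31*k + 3*(k + 1)**3 + 19*(k + 1)**2 + 53)/((k + 2)*(k + 3)*(k + 4))
s_(k+1) − s_k = (-k**2 + 7*k - 13)/(k**4 + 10*k**3 + 35*k**2 + 50*k + 24)
(s_(k+1) − s_k) − t_k = 0

valid; difference matches t_k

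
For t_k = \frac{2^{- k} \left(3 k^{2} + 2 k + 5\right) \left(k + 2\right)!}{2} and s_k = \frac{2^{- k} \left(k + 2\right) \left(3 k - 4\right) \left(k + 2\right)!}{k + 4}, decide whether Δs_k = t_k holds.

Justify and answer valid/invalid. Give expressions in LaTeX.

Invalid: residual - \frac{2^{- k} \left(3 k^{3} + 14 k^{2} + 7 k + 28\right) \left(k + 2\right)!}{\left(k + 4\right) \left(k + 5\right)} ≠ 0.

s_(k+1) = (k + 3)*(3*k - 1)*factorial(k + 3)/(2*2**k*(k + 5))
s_(k+1) − s_k = (3*k**4 + 23*k**3 + 55*k**2 + 71*k + 44)*factorial(k + 2)/(2*2**k*(k + 4)*(k + 5))
(s_(k+1) − s_k) − t_k = -(3*k**3 + 14*k**2 + 7*k + 28)*factorial(k + 2)/(2**k*(k + 4)*(k + 5))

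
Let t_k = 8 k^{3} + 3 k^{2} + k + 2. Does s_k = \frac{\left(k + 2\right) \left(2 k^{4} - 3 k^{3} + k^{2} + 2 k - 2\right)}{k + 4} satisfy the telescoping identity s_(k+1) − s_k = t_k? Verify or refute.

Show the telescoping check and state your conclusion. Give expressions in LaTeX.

Invalid: residual \frac{4 \left(- 3 k^{4} - 19 k^{3} - 6 k^{2} - 2 k - 5\right)}{k^{2} + 9 k + 20} ≠ 0.

s_(k+1) = k*(2*k**4 + 11*k**3 + 19*k**2 + 15*k + 9)/(k + 5)
s_(k+1) − s_k = (8*k**5 + 63*k**4 + 112*k**3 + 47*k**2 + 30*k + 20)/(k**2 + 9*k + 20)
(s_(k+1) − s_k) − t_k = 4*(-3*k**4 - 19*k**3 - 6*k**2 - 2*k - 5)/(k**2 + 9*k + 20)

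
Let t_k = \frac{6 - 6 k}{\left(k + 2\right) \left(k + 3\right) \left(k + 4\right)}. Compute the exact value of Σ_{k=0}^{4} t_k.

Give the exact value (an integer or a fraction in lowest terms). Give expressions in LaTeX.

Σ = 5/56

Compute t_(k+1)/t_k: get k*(k + 2)/((k - 1)*(k + 5)).
So A=k + 2 and B=k + 5, with C=k - 1.
f must satisfy (k + 2)·f(k+1) − (k + 4)·f(k) = k - 1.
From deg A=1, deg B=1, deg C=1: d=2.
Coefficient equations give f(k) = k*(k - 7)/12.
So s_k = (B(k−1)f/C)·t_k = (k*(k - 7)*(k + 4)/(12*(k - 1)))·t_k = -k*(k - 7)/(2*(k + 2)*(k + 3)).
s_(k+1) − s_k = 6*(1 - k)/(k**3 + 9*k**2 + 26*k + 24) = t_k.
Σ_(k=0)^(4) t_k = s_(5) − s_(0) = 5/56 − (0) = 5/56.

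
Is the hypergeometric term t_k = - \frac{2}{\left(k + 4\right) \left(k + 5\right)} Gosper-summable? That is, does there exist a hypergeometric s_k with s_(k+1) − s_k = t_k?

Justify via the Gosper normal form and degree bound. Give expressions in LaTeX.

Yes. s_k = - \frac{k}{2 k + 8}.

Ratio r(k) = (k + 4)/(k + 6).
Factor: A=k + 4; B=k + 6; C=1.
Set up (k + 4)·f(k+1) − (k + 5)·f(k) − (1) = 0.
Bound: deg f ≤ 1.
A polynomial solution: f(k) = k/4.
So s_k = (B(k−1)f/C)·t_k = (k*(k + 5)/4)·t_k = -k/(2*k + 8).
Check: Δs_k = -2/(k**2 + 9*k + 20). ✓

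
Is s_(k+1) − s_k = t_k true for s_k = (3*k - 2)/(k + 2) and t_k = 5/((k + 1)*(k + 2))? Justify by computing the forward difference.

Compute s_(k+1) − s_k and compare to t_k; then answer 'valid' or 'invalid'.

s_(k+1) = (3*k + 1)/(k + 3)
s_(k+1) − s_k = 8/(k**2 + 5*k + 6)
(s_(k+1) − s_k) − t_k = (3*k - 7)/(k**3 + 6*k**2 + 11*k + 6)

Invalid: residual (3*k - 7)/(k**3 + 6*k**2 + 11*k + 6) ≠ 0.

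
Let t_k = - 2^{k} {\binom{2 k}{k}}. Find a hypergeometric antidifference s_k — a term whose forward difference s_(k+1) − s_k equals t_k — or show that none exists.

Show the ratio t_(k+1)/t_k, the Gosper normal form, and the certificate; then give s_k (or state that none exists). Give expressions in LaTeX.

no hypergeometric antidifference exists

Ratio r(k) = 4*(2*k + 1)/(k + 1).
Take A(k)=8*k + 4, B(k)=k + 1, C(k)=1.
Set up (8*k + 4)·f(k+1) − (k)·f(k) − (1) = 0.
Bound: deg f ≤ -1.
deg f ≤ -1 is impossible — no certificate.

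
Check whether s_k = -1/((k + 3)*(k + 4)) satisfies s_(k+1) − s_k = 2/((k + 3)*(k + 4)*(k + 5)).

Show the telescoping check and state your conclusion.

Valid: the claim telescopes to t_k.

s_(k+1) = -1/((k + 4)*(k + 5))
s_(k+1) − s_k = 2/(k**3 + 12*k**2 + 47*k + 60)
(s_(k+1) − s_k) − t_k = 0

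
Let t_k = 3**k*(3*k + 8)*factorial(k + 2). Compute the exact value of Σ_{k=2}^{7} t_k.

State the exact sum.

Σ = 23808556584

Step 1: r(k) = 3*(k + 3)*(3*k + 11)/(3*k + 8).
Take A(k)=3*k + 9, B(k)=1, C(k)=k + 8/3.
Solve (3*k + 9)·f(k+1) − (1)·f(k) = k + 8/3.
Bound: deg f ≤ 0.
Solving with deg f ≤ 0: f(k) = 1/3.
Then R = B(k−1)f/C = 1/(3*k + 8), so s_k = R(k)·t_k = 3**k*factorial(k + 2).
Verify: 3**k*(3*k + 8)*factorial(k + 2) matches t_k.
Σ_(k=2)^(7) t_k = s_(8) − s_(2) = 23808556800 − (216) = 23808556584.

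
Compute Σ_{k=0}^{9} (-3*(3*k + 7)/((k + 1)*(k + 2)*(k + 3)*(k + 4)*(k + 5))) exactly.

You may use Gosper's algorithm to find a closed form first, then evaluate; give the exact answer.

Σ = -995/4004

Compute t_(k+1)/t_k: get (k + 1)*(3*k + 10)/((k + 6)*(3*k + 7)).
Take A(k)=k + 1, B(k)=k + 6, C(k)=k + 7/3.
f must satisfy (k + 1)·f(k+1) − (k + 5)·f(k) = k + 7/3.
Degrees (1,1,1) ⇒ d ≤ 4.
Solving with deg f ≤ 4: f(k) = k*(k + 2)*(k**2 + 8*k + 19)/36.
So s_k = (B(k−1)f/C)·t_k = (k*(k + 2)*(k + 5)*(k**2 + 8*k + 19)/(12*(3*k + 7)))·t_k = k*(-k**2 - 8*k - 19)/(4*(k**3 + 8*k**2 + 19*k + 12)).
Check: Δs_k = 3*(-3*k - 7)/(k**5 + 15*k**4 + 85*k**3 + 225*k**2 + 274*k + 120). ✓
Telescoping: Σ = s_(10) − s_(0) = -995/4004 − (0) = -995/4004.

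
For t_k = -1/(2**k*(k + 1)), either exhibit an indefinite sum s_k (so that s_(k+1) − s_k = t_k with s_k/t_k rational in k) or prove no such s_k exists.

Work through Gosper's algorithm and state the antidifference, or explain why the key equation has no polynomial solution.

t_(k+1)/t_k = (k + 1)/(2*(k + 2)).
Gosper form: A/B · C(k+1)/C(k) with A=k/2 + 1/2, B=k + 2, C=1.
Need (k/2 + 1/2)·f(k+1) − (k + 1)·f(k) = 1.
deg f ≤ -1 (via 1,1,0).
Bound -1 < 0, so the key equation has no polynomial solution.

no hypergeometric antidifference exists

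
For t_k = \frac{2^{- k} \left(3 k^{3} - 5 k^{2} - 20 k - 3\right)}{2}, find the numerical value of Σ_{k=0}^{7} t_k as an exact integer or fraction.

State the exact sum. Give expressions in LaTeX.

The ratio is (3*k**3 + 4*k**2 - 21*k - 25)/(2*(3*k**3 - 5*k**2 - 20*k - 3)).
So A=1/2 and B=1, with C=k**3 - 5*k**2/3 - 20*k/3 - 1.
Key eq: (1/2)·f(k+1) = (1)·f(k) + (k**3 - 5*k**2/3 - 20*k/3 - 1).
From deg A=0, deg B=0, deg C=3: d=3.
Match coefficients ⇒ f(k) = -2*(3*k**3 + 4*k**2 - 3*k + 1)/3.
Then R = B(k−1)f/C = -2*(3*k**3 + 4*k**2 - 3*k + 1)/(3*k**3 - 5*k**2 - 20*k - 3), so s_k = R(k)·t_k = (-3*k**3 - 4*k**2 + 3*k - 1)/2**k.
s_(k+1) − s_k = (3*k**3 - 5*k**2 - 20*k - 3)/(2*2**k) = t_k.
Telescoping: Σ = s_(8) − s_(0) = -1769/256 − (-1) = -1513/256.

Σ = -1513/256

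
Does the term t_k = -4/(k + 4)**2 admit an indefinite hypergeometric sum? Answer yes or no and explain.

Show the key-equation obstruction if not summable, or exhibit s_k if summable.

No. Not Gosper-summable.

Compute t_(k+1)/t_k: get (k + 4)**2/(k + 5)**2.
Normal form (A,B,C) = (k**2 + 8*k + 16, k**2 + 10*k + 25, 1).
Solve (k**2 + 8*k + 16)·f(k+1) − (k**2 + 8*k + 16)·f(k) = 1.
deg f ≤ 0 (via 2,2,0).
Put f(k) = c0: A·f(k+1) − B(k−1)·f(k) − C = -1; need -1 = 0 — inconsistent ⇒ no f, not summable.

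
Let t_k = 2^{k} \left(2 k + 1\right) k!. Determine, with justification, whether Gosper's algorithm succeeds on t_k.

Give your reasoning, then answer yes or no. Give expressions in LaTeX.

Yes. s_k = 2^{k} k!.

Ratio r(k) = 2*(k + 1)*(2*k + 3)/(2*k + 1).
Take A(k)=2*k + 2, B(k)=1, C(k)=k + 1/2.
Key eq: (2*k + 2)·f(k+1) = (1)·f(k) + (k + 1/2).
Bound: deg f ≤ 0.
Match coefficients ⇒ f(k) = 1/2.
R(k) = B(k−1)·f(k)/C(k) = 1/(2*k + 1); s_k = R·t_k = 2**k*factorial(k).
Δs = 2**k*(2*k + 1)*factorial(k), as required.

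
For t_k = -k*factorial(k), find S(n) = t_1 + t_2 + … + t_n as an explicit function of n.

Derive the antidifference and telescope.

S(n) = -n*factorial(n) - factorial(n) + 1

r(k) = (k + 1)**2/k after simplifying.
Normal form (A,B,C) = (k + 1, 1, k).
f must satisfy (k + 1)·f(k+1) − (1)·f(k) = k.
From deg A=1, deg B=0, deg C=1: d=0.
Solving with deg f ≤ 0: f(k) = 1.
Then R = B(k−1)f/C = 1/k, so s_k = R(k)·t_k = -factorial(k).
Check: Δs_k = -k*factorial(k). ✓
s_(n+1) = -factorial(n + 1) and s_(1) = -1, so S(n) = -n*factorial(n) - factorial(n) + 1.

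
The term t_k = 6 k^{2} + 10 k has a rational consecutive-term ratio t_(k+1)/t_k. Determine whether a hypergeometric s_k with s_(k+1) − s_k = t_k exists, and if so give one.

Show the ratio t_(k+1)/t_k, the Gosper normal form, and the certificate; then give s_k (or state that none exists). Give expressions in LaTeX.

The ratio is (3*k**2 + 11*k + 8)/(k*(3*k + 5)).
So A=1 and B=1, with C=k**2 + 5*k/3.
Set up (1)·f(k+1) − (1)·f(k) − (k**2 + 5*k/3) = 0.
deg f ≤ 3 (via 0,0,2).
Coefficient equations give f(k) = k*(k - 1)*(k + 2)/3.
Then R = B(k−1)f/C = (k - 1)*(k + 2)/(3*k + 5), so s_k = R(k)·t_k = 2*k*(k**2 + k - 2).
Check: Δs_k = 2*k*(3*k + 5). ✓

s_k = 2 k \left(k^{2} + k - 2\right)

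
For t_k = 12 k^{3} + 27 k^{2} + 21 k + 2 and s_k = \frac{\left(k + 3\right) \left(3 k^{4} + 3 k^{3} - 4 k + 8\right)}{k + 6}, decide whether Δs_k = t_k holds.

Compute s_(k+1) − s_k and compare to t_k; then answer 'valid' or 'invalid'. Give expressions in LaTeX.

s_(k+1) = (k + 4)*(-4*k + 3*(k + 1)**4 + 3*(k + 1)**3 + 4)/(k + 7)
s_(k+1) − s_k = 4*(3*k**5 + 39*k**4 + 147*k**3 + 215*k**2 + 128*k + 18)/(k**2 + 13*k + 42)
(s_(k+1) − s_k) − t_k = 3*(-9*k**4 - 96*k**3 - 183*k**2 - 132*k - 4)/(k**2 + 13*k + 42)

Invalid: residual \frac{3 \left(- 9 k^{4} - 96 k^{3} - 183 k^{2} - 132 k - 4\right)}{k^{2} + 13 k + 42} ≠ 0.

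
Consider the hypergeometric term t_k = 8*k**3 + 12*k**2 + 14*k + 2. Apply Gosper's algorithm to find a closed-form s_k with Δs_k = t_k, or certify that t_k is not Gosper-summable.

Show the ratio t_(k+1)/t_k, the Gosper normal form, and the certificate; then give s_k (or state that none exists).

s_k = k*(2*k**3 + 3*k - 3)

The ratio is (4*k**3 + 18*k**2 + 31*k + 18)/(4*k**3 + 6*k**2 + 7*k + 1).
Factor: A=1; B=1; C=k**3 + 3*k**2/2 + 7*k/4 + 1/4.
f must satisfy (1)·f(k+1) − (1)·f(k) = k**3 + 3*k**2/2 + 7*k/4 + 1/4.
Bound: deg f ≤ 4.
Match coefficients ⇒ f(k) = k*(2*k**3 + 3*k - 3)/8.
Get s_k = R·t_k = k*(2*k**3 + 3*k - 3) with R(k) = B(k−1)f(k)/C(k) = k*(2*k**3 + 3*k - 3)/(2*(4*k**3 + 6*k**2 + 7*k + 1)).
Verify: 8*k**3 + 12*k**2 + 14*k + 2 matches t_k.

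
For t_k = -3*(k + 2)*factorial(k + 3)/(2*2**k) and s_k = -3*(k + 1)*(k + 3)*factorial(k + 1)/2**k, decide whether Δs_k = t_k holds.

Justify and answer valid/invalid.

s_(k+1) = -3*(k + 2)*(k + 4)*factorial(k + 2)/(2*2**k)
s_(k+1) − s_k = -3*(k**3 + 6*k**2 + 12*k + 10)*factorial(k + 1)/(2*2**k)
(s_(k+1) − s_k) − t_k = 3*(k**2 + 4*k + 2)*factorial(k + 1)/(2*2**k)

Invalid: residual 3*(k**2 + 4*k + 2)*factorial(k + 1)/(2*2**k) ≠ 0.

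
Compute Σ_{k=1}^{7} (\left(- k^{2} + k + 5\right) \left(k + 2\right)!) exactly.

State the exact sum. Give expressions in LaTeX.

Σ = -14515218

Compute t_(k+1)/t_k: get (k + 3)*(k - (k + 1)**2 + 6)/(-k**2 + k + 5).
A = k + 3, B = 1, C = k**2 - k - 5.
Set up (k + 3)·f(k+1) − (1)·f(k) − (k**2 - k - 5) = 0.
d = 1 from the (1,0,2) case.
Solve for f: f(k) = k - 4 (degree 1 ≤ 1).
Certificate R = B(k−1)f/C = (k - 4)/(k**2 - k - 5) gives s_k = -(k - 4)*factorial(k + 2).
Δs = (-k**2 + k + 5)*factorial(k + 2), as required.
Σ_(k=1)^(7) t_k = s_(8) − s_(1) = -14515200 − (18) = -14515218.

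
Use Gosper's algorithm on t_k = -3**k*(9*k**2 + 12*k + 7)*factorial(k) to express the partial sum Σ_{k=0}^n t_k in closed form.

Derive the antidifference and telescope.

Ratio r(k) = 3*(9*k**3 + 39*k**2 + 58*k + 28)/(9*k**2 + 12*k + 7).
A = 3*k + 3, B = 1, C = k**2 + 4*k/3 + 7/9.
Need (3*k + 3)·f(k+1) − (1)·f(k) = k**2 + 4*k/3 + 7/9.
d = 1 from the (1,0,2) case.
A polynomial solution: f(k) = (3*k - 1)/9.
So s_k = (B(k−1)f/C)·t_k = ((3*k - 1)/(9*k**2 + 12*k + 7))·t_k = -3**k*(3*k - 1)*factorial(k).
s_(k+1) − s_k = -3**k*(9*k**2 + 12*k + 7)*factorial(k) = t_k.
s_(n+1) = -3**(n + 1)*(3*n + 2)*factorial(n + 1) and s_(0) = 1, so S(n) = -9*3**n*n**2*factorial(n) - 15*3**n*n*factorial(n) - 6*3**n*factorial(n) - 1.

S(n) = -9*3**n*n**2*factorial(n) - 15*3**n*n*factorial(n) - 6*3**n*factorial(n) - 1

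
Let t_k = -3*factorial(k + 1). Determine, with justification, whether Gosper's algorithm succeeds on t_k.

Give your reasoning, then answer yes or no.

No — key equation has no polynomial f.

t_(k+1)/t_k = k + 2.
Normal form (A,B,C) = (k + 2, 1, 1).
Set up (k + 2)·f(k+1) − (1)·f(k) − (1) = 0.
From deg A=1, deg B=0, deg C=0: d=-1.
deg f ≤ -1 is impossible — no certificate.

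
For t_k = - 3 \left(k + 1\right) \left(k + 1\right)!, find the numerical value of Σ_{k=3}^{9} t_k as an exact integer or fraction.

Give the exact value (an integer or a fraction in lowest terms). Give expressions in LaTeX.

Σ = -119750328

The ratio is (k + 2)**2/(k + 1).
Take A(k)=k + 2, B(k)=1, C(k)=k + 1.
Key eq: (k + 2)·f(k+1) = (1)·f(k) + (k + 1).
Bound: deg f ≤ 0.
Solving with deg f ≤ 0: f(k) = 1.
Certificate R = B(k−1)f/C = 1/(k + 1) gives s_k = -3*factorial(k + 1).
Verify: -3*(k + 1)*factorial(k + 1) matches t_k.
Σ_(k=3)^(9) t_k = s_(10) − s_(3) = -119750400 − (-72) = -119750328.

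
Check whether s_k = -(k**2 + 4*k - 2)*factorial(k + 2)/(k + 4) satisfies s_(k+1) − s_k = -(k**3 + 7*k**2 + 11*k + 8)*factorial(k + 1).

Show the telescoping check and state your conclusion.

Invalid: residual 2*(k**4 + 11*k**3 + 38*k**2 + 48*k + 34)*factorial(k + 1)/((k + 4)*(k + 5)) ≠ 0.

s_(k+1) = -(k**2 + 6*k + 3)*factorial(k + 3)/(k + 5)
s_(k+1) − s_k = -(k**4 + 12*k**3 + 48*k**2 + 75*k + 46)*factorial(k + 2)/((k + 4)*(k + 5))
(s_(k+1) − s_k) − t_k = 2*(k**4 + 11*k**3 + 38*k**2 + 48*k + 34)*factorial(k + 1)/((k + 4)*(k + 5))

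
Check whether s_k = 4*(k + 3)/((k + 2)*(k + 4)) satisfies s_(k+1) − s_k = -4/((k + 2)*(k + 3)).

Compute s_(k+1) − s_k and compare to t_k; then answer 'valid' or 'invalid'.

s_(k+1) = 4*(k + 4)/((k + 3)*(k + 5))
s_(k+1) − s_k = 4*(-k**2 - 7*k - 13)/(k**4 + 14*k**3 + 71*k**2 + 154*k + 120)
(s_(k+1) − s_k) − t_k = 4*(2*k + 7)/(k**4 + 14*k**3 + 71*k**2 + 154*k + 120)

Invalid: residual 4*(2*k + 7)/(k**4 + 14*k**3 + 71*k**2 + 154*k + 120) ≠ 0.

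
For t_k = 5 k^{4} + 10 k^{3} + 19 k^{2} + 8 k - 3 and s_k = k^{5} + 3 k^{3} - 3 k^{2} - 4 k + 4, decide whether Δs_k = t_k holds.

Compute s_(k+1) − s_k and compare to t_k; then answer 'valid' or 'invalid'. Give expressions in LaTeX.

s_(k+1) = -4*k + (k + 1)**5 + 3*(k + 1)**3 - 3*(k + 1)**2
s_(k+1) − s_k = 5*k**4 + 10*k**3 + 19*k**2 + 8*k - 3
(s_(k+1) − s_k) − t_k = 0

valid (s_(k+1) − s_k reduces to t_k)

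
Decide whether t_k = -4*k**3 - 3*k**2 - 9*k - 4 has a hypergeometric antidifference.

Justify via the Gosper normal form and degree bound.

t_(k+1)/t_k = (4*k**3 + 15*k**2 + 27*k + 20)/(4*k**3 + 3*k**2 + 9*k + 4).
So A=1 and B=1, with C=k**3 + 3*k**2/4 + 9*k/4 + 1.
Key eq: (1)·f(k+1) = (1)·f(k) + (k**3 + 3*k**2/4 + 9*k/4 + 1).
deg f ≤ 4 (via 0,0,3).
Solve for f: f(k) = k**2*(k**2 - k + 4)/4 (degree 4 ≤ 4).
R(k) = B(k−1)·f(k)/C(k) = k**2*(k**2 - k + 4)/(4*k**3 + 3*k**2 + 9*k + 4); s_k = R·t_k = k**2*(-k**2 + k - 4).
s_(k+1) − s_k = -4*k**3 - 3*k**2 - 9*k - 4 = t_k.

Yes. s_k = k**2*(-k**2 + k - 4).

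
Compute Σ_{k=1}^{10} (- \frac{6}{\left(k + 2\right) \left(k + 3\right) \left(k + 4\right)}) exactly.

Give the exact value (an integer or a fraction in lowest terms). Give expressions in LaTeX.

The ratio is (k + 2)/(k + 5).
A = k + 2, B = k + 5, C = 1.
Key eq: (k + 2)·f(k+1) = (k + 4)·f(k) + (1).
d = 2 from the (1,1,0) case.
A polynomial solution: f(k) = k*(k + 5)/12.
Then R = B(k−1)f/C = k*(k + 4)*(k + 5)/12, so s_k = R(k)·t_k = k*(-k - 5)/(2*(k + 2)*(k + 3)).
Δs = -6/(k**3 + 9*k**2 + 26*k + 24), as required.
Evaluate s at k=11 and k=1: -44/91 and -1/4; difference -85/364.

Σ = -85/364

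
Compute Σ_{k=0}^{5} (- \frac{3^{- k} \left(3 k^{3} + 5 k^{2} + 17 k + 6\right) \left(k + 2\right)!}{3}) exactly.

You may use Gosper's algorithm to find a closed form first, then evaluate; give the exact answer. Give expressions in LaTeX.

Σ = -49334/9

r(k) = (3*k**4 + 23*k**3 + 78*k**2 + 139*k + 93)/(3*(3*k**3 + 5*k**2 + 17*k + 6)) after simplifying.
Take A(k)=k/3 + 1, B(k)=1, C(k)=k**3 + 5*k**2/3 + 17*k/3 + 2.
f must satisfy (k/3 + 1)·f(k+1) − (1)·f(k) = k**3 + 5*k**2/3 + 17*k/3 + 2.
From deg A=1, deg B=0, deg C=3: d=2.
A polynomial solution: f(k) = 3*k**2 - k - 3.
So s_k = (B(k−1)f/C)·t_k = (3*(3*k**2 - k - 3)/(3*k**3 + 5*k**2 + 17*k + 6))·t_k = (-3*k**2 + k + 3)*factorial(k + 2)/3**k.
Check: Δs_k = -(3*k**3 + 5*k**2 + 17*k + 6)*factorial(k + 2)/(3*3**k). ✓
Sum = s_(6) − s_(0); s_(6) = -49280/9, s_(0) = 6 ⇒ -49334/9.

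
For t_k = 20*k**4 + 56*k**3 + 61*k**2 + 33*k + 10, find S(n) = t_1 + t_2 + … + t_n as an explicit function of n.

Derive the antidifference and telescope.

S(n) = n*(4*n**4 + 24*n**3 + 55*n**2 + 61*n + 36)

Step 1: r(k) = (20*k**4 + 136*k**3 + 349*k**2 + 403*k + 180)/(20*k**4 + 56*k**3 + 61*k**2 + 33*k + 10).
Take A(k)=1, B(k)=1, C(k)=k**4 + 14*k**3/5 + 61*k**2/20 + 33*k/20 + 1/2.
Need (1)·f(k+1) − (1)·f(k) = k**4 + 14*k**3/5 + 61*k**2/20 + 33*k/20 + 1/2.
Bound: deg f ≤ 5.
Coefficient equations give f(k) = k*(4*k**4 + 4*k**3 - k**2 + 3)/20.
Get s_k = R·t_k = k*(4*k**4 + 4*k**3 - k**2 + 3) with R(k) = B(k−1)f(k)/C(k) = k*(4*k**4 + 4*k**3 - k**2 + 3)/(20*k**4 + 56*k**3 + 61*k**2 + 33*k + 10).
Check: Δs_k = 20*k**4 + 56*k**3 + 61*k**2 + 33*k + 10. ✓
s_(n+1) = 4*n**5 + 24*n**4 + 55*n**3 + 61*n**2 + 36*n + 10 and s_(1) = 10, so S(n) = n*(4*n**4 + 24*n**3 + 55*n**2 + 61*n + 36).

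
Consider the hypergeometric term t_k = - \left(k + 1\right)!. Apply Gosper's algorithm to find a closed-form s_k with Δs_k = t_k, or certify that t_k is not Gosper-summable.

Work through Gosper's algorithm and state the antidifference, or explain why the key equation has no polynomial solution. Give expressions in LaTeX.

The ratio is k + 2.
Take A(k)=k + 2, B(k)=1, C(k)=1.
Need (k + 2)·f(k+1) − (1)·f(k) = 1.
d = -1 from the (1,0,0) case.
Bound -1 < 0, so the key equation has no polynomial solution.

no hypergeometric antidifference exists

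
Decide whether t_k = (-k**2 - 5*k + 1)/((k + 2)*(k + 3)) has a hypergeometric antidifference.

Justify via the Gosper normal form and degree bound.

Yes. s_k = k*(3 - 2*k)/(2*(k + 2)).

Step 1: r(k) = (k + 2)*(5*k + (k + 1)**2 + 4)/((k + 4)*(k**2 + 5*k - 1)).
Normal form (A,B,C) = (k + 2, k + 4, k**2 + 5*k - 1).
Need (k + 2)·f(k+1) − (k + 3)·f(k) = k**2 + 5*k - 1.
d = 2 from the (1,1,2) case.
A polynomial solution: f(k) = k*(2*k - 3)/2.
Get s_k = R·t_k = k*(3 - 2*k)/(2*(k + 2)) with R(k) = B(k−1)f(k)/C(k) = k*(k + 3)*(2*k - 3)/(2*(k**2 + 5*k - 1)).
s_(k+1) − s_k = (-k**2 - 5*k + 1)/(k**2 + 5*k + 6) = t_k.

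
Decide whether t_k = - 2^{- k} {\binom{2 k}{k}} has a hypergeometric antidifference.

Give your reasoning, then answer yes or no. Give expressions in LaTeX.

Compute t_(k+1)/t_k: get (2*k + 1)/(k + 1).
Gosper form: A/B · C(k+1)/C(k) with A=2*k + 1, B=k + 1, C=1.
Need (2*k + 1)·f(k+1) − (k)·f(k) = 1.
deg f ≤ -1 (via 1,1,0).
Negative degree bound (-1): no f exists, t_k not Gosper-summable.

No; the degree bound rules out any f.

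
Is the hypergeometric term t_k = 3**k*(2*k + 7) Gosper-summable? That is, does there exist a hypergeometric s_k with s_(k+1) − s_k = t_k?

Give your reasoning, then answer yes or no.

Ratio r(k) = 3*(2*k + 9)/(2*k + 7).
Gosper form: A/B · C(k+1)/C(k) with A=3, B=1, C=k + 7/2.
Solve (3)·f(k+1) − (1)·f(k) = k + 7/2.
d = 1 from the (0,0,1) case.
Coefficient equations give f(k) = (k + 2)/2.
So s_k = (B(k−1)f/C)·t_k = ((k + 2)/(2*k + 7))·t_k = 3**k*(k + 2).
Check: Δs_k = 3**k*(2*k + 7). ✓

Yes. s_k = 3**k*(k + 2).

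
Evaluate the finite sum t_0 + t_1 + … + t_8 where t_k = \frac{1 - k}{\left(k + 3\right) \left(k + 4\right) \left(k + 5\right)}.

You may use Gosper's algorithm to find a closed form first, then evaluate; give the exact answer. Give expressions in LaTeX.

t_(k+1)/t_k = k*(k + 3)/((k - 1)*(k + 6)).
A = k + 3, B = k + 6, C = k - 1.
Set up (k + 3)·f(k+1) − (k + 5)·f(k) − (k - 1) = 0.
Bound: deg f ≤ 2.
A polynomial solution: f(k) = k*(k - 5)/12.
R(k) = B(k−1)·f(k)/C(k) = k*(k - 5)*(k + 5)/(12*(k - 1)); s_k = R·t_k = k*(5 - k)/(12*(k + 3)*(k + 4)).
Check: Δs_k = (1 - k)/(k**3 + 12*k**2 + 47*k + 60). ✓
Σ_(k=0)^(8) t_k = s_(9) − s_(0) = -1/52 − (0) = -1/52.

Σ = -1/52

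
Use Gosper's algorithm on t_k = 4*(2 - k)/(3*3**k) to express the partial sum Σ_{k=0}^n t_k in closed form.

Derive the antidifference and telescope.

S(n) = 3**(-n - 1)*(3**(n + 2) + 2*n - 1)

The ratio is (k - 1)/(3*(k - 2)).
So A=1/3 and B=1, with C=k - 2.
Solve (1/3)·f(k+1) − (1)·f(k) = k - 2.
Bound: deg f ≤ 1.
Match coefficients ⇒ f(k) = -3*(2*k - 3)/4.
So s_k = (B(k−1)f/C)·t_k = (-3*(2*k - 3)/(4*(k - 2)))·t_k = (2*k - 3)/3**k.
Verify: 4*(2 - k)/(3*3**k) matches t_k.
Telescope: S(n) = s_(n+1) − s_(0) = 3**(-n - 1)*(2*n - 1) − (-3) = 3**(-n - 1)*(3**(n + 2) + 2*n - 1).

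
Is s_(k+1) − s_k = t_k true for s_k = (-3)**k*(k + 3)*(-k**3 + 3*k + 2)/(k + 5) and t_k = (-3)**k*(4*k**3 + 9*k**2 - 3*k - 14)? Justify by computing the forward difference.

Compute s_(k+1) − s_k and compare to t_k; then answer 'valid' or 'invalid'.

Invalid: residual (-3)**k*(-8*k**4 - 60*k**3 - 84*k**2 + 64*k + 144)/(k**2 + 11*k + 30) ≠ 0.

s_(k+1) = (-3)**(k + 1)*(k + 4)*(3*k - (k + 1)**3 + 5)/(k + 6)
s_(k+1) − s_k = (-3)**k*(4*k**5 + 45*k**4 + 156*k**3 + 139*k**2 - 180*k - 276)/(k**2 + 11*k + 30)
(s_(k+1) − s_k) − t_k = (-3)**k*(-8*k**4 - 60*k**3 - 84*k**2 + 64*k + 144)/(k**2 + 11*k + 30)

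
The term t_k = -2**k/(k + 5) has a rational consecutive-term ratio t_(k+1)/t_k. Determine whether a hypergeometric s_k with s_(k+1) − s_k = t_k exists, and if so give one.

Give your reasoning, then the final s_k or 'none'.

none (Gosper's algorithm certifies no s_k)

t_(k+1)/t_k = 2*(k + 5)/(k + 6).
A = 2*k + 10, B = k + 6, C = 1.
Set up (2*k + 10)·f(k+1) − (k + 5)·f(k) − (1) = 0.
From deg A=1, deg B=1, deg C=0: d=-1.
Negative degree bound (-1): no f exists, t_k not Gosper-summable.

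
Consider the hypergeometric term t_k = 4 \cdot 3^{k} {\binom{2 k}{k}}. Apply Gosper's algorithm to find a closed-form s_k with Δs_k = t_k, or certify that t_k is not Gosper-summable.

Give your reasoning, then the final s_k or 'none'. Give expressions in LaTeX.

Compute t_(k+1)/t_k: get 6*(2*k + 1)/(k + 1).
Gosper form: A/B · C(k+1)/C(k) with A=12*k + 6, B=k + 1, C=1.
f must satisfy (12*k + 6)·f(k+1) − (k)·f(k) = 1.
Bound: deg f ≤ -1.
d = -1 < 0 ⇒ no nonzero polynomial f; not summable.

not Gosper-summable; s_k does not exist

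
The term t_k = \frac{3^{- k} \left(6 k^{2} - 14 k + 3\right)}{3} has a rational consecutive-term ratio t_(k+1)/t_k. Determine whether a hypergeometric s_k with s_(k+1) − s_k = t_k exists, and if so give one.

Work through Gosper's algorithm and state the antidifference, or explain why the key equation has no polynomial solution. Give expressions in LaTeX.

r(k) = (6*k**2 - 2*k - 5)/(3*(6*k**2 - 14*k + 3)) after simplifying.
A = 1/3, B = 1, C = k**2 - 7*k/3 + 1/2.
Solve (1/3)·f(k+1) − (1)·f(k) = k**2 - 7*k/3 + 1/2.
deg f ≤ 2 (via 0,0,2).
Coefficient equations give f(k) = -(k - 1)*(3*k - 1)/2.
Certificate R = B(k−1)f/C = -3*(k - 1)*(3*k - 1)/(6*k**2 - 14*k + 3) gives s_k = (-3*k**2 + 4*k - 1)/3**k.
Verify: (6*k**2 - 14*k + 3)/(3*3**k) matches t_k.

s_k = 3^{- k} \left(- 3 k^{2} + 4 k - 1\right)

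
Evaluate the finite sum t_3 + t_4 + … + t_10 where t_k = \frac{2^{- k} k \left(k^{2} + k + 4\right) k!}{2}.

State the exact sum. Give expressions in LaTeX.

The ratio is (k + 1)**2*(k + (k + 1)**2 + 5)/(2*k*(k**2 + k + 4)).
A = k/2 + 1/2, B = 1, C = k**3 + k**2 + 4*k.
Solve (k/2 + 1/2)·f(k+1) − (1)·f(k) = k**3 + k**2 + 4*k.
Bound: deg f ≤ 2.
Match coefficients ⇒ f(k) = 2*(k**2 + 1).
Get s_k = R·t_k = (k**2 + 1)*factorial(k)/2**k with R(k) = B(k−1)f(k)/C(k) = 2*(k**2 + 1)/(k*(k**2 + k + 4)).
Δs = k*(k**2 + k + 4)*factorial(k)/(2*2**k), as required.
Sum = s_(11) − s_(3); s_(11) = 9511425/4, s_(3) = 15/2 ⇒ 9511395/4.

Σ = 9511395/4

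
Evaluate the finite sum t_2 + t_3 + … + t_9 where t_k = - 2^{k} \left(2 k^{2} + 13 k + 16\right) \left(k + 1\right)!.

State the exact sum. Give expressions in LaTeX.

Σ = -572247244656

t_(k+1)/t_k = 2*(2*k**3 + 21*k**2 + 65*k + 62)/(2*k**2 + 13*k + 16).
Factor: A=2*k + 4; B=1; C=k**2 + 13*k/2 + 8.
Solve (2*k + 4)·f(k+1) − (1)·f(k) = k**2 + 13*k/2 + 8.
Degrees (1,0,2) ⇒ d ≤ 1.
Solving with deg f ≤ 1: f(k) = (k + 4)/2.
Certificate R = B(k−1)f/C = (k + 4)/(2*k**2 + 13*k + 16) gives s_k = -2**k*(k + 4)*factorial(k + 1).
Δs = -2**k*(2*k**2 + 13*k + 16)*factorial(k + 1), as required.
Evaluate s at k=10 and k=2: -572247244800 and -144; difference -572247244656.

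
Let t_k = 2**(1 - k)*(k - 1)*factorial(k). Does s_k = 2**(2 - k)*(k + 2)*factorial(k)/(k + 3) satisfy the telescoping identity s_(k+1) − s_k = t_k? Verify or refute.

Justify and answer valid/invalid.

s_(k+1) = 2**(1 - k)*(k + 3)*factorial(k + 1)/(k + 4)
s_(k+1) − s_k = 2**(1 - k)*(k**3 + 5*k**2 + 3*k - 7)*factorial(k)/((k + 3)*(k + 4))
(s_(k+1) − s_k) − t_k = -2**(1 - k)*(k**2 + 2*k - 5)*factorial(k)/((k + 3)*(k + 4))

Invalid: residual -2**(1 - k)*(k**2 + 2*k - 5)*factorial(k)/((k + 3)*(k + 4)) ≠ 0.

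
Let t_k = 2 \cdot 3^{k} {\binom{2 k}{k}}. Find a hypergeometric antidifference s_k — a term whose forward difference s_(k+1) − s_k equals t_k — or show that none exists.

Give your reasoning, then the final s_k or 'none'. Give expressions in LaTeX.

r(k) = 6*(2*k + 1)/(k + 1) after simplifying.
Take A(k)=12*k + 6, B(k)=k + 1, C(k)=1.
Solve (12*k + 6)·f(k+1) − (k)·f(k) = 1.
Bound: deg f ≤ -1.
Negative degree bound (-1): no f exists, t_k not Gosper-summable.

none (Gosper's algorithm certifies no s_k)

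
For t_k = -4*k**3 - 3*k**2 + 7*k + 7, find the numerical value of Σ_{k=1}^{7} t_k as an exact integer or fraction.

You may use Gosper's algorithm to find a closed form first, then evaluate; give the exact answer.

t_(k+1)/t_k = (4*k**3 + 15*k**2 + 11*k - 7)/(4*k**3 + 3*k**2 - 7*k - 7).
So A=1 and B=1, with C=k**3 + 3*k**2/4 - 7*k/4 - 7/4.
Key eq: (1)·f(k+1) = (1)·f(k) + (k**3 + 3*k**2/4 - 7*k/4 - 7/4).
From deg A=0, deg B=0, deg C=3: d=4.
Solve for f: f(k) = k*(k**3 - k**2 - 4*k - 3)/4 (degree 4 ≤ 4).
Certificate R = B(k−1)f/C = k*(k**3 - k**2 - 4*k - 3)/(4*k**3 + 3*k**2 - 7*k - 7) gives s_k = k*(-k**3 + k**2 + 4*k + 3).
Check: Δs_k = -4*k**3 - 3*k**2 + 7*k + 7. ✓
Evaluate s at k=8 and k=1: -3304 and 7; difference -3311.

Σ = -3311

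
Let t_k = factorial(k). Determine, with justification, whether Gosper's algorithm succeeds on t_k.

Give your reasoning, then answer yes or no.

t_(k+1)/t_k = k + 1.
Take A(k)=k + 1, B(k)=1, C(k)=1.
Set up (k + 1)·f(k+1) − (1)·f(k) − (1) = 0.
From deg A=1, deg B=0, deg C=0: d=-1.
Negative degree bound (-1): no f exists, t_k not Gosper-summable.

No; the degree bound rules out any f.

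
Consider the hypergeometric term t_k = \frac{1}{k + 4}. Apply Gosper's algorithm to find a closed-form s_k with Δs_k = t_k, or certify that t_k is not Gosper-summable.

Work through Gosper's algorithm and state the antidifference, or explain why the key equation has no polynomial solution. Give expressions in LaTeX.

r(k) = (k + 4)/(k + 5) after simplifying.
A = k + 4, B = k + 5, C = 1.
Key eq: (k + 4)·f(k+1) = (k + 4)·f(k) + (1).
deg f ≤ 0 (via 1,1,0).
Write f(k) = c0. Then LHS − RHS = -1, requiring -1 = 0: contradictory. No certificate.

none (Gosper's algorithm certifies no s_k)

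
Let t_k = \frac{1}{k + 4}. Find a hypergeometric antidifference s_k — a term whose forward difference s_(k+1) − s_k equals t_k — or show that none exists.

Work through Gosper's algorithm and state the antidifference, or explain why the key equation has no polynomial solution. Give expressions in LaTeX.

r(k) = (k + 4)/(k + 5) after simplifying.
So A=k + 4 and B=k + 5, with C=1.
Solve (k + 4)·f(k+1) − (k + 4)·f(k) = 1.
deg f ≤ 0 (via 1,1,0).
Write f(k) = c0. Then LHS − RHS = -1, requiring -1 = 0: contradictory. No certificate.

not Gosper-summable; s_k does not exist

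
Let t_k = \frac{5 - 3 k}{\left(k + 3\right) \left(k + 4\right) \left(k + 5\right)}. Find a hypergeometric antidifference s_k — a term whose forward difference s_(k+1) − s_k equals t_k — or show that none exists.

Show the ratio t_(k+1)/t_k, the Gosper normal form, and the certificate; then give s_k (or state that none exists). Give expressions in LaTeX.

s_k = \frac{k \left(11 - k\right)}{6 \left(k + 3\right) \left(k + 4\right)}

r(k) = (k + 3)*(3*k - 2)/((k + 6)*(3*k - 5)) after simplifying.
Take A(k)=k + 3, B(k)=k + 6, C(k)=k - 5/3.
Solve (k + 3)·f(k+1) − (k + 5)·f(k) = k - 5/3.
deg f ≤ 2 (via 1,1,1).
Solving with deg f ≤ 2: f(k) = k*(k - 11)/18.
Then R = B(k−1)f/C = k*(k - 11)*(k + 5)/(6*(3*k - 5)), so s_k = R(k)·t_k = k*(11 - k)/(6*(k + 3)*(k + 4)).
s_(k+1) − s_k = (5 - 3*k)/(k**3 + 12*k**2 + 47*k + 60) = t_k.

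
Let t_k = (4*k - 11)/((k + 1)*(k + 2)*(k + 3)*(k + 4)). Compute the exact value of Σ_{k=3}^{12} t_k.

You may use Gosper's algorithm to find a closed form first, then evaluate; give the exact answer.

Σ = 61/3360

r(k) = (k + 1)*(4*k - 7)/((k + 5)*(4*k - 11)) after simplifying.
Normal form (A,B,C) = (k + 1, k + 5, k - 11/4).
Solve (k + 1)·f(k+1) − (k + 4)·f(k) = k - 11/4.
From deg A=1, deg B=1, deg C=1: d=3.
Match coefficients ⇒ f(k) = -k*(k**2 + 6*k + 15)/8.
Get s_k = R·t_k = k*(-k**2 - 6*k - 15)/(2*(k + 1)*(k + 2)*(k + 3)) with R(k) = B(k−1)f(k)/C(k) = -k*(k + 4)*(k**2 + 6*k + 15)/(2*(4*k - 11)).
Δs = (4*k - 11)/(k**4 + 10*k**3 + 35*k**2 + 50*k + 24), as required.
Σ_(k=3)^(12) t_k = s_(13) − s_(3) = -1703/3360 − (-21/40) = 61/3360.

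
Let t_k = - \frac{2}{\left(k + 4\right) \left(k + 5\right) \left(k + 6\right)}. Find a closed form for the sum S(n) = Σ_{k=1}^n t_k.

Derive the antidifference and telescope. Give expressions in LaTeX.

Step 1: r(k) = (k + 4)/(k + 7).
Normal form (A,B,C) = (k + 4, k + 7, 1).
Need (k + 4)·f(k+1) − (k + 6)·f(k) = 1.
deg f ≤ 2 (via 1,1,0).
Coefficient equations give f(k) = k*(k + 9)/40.
Certificate R = B(k−1)f/C = k*(k + 6)*(k + 9)/40 gives s_k = k*(-k - 9)/(20*(k + 4)*(k + 5)).
Verify: -2/(k**3 + 15*k**2 + 74*k + 120) matches t_k.
Σ_(k=1)^n t_k = s_(n+1) − s_(1) = ((-n**2 - 11*n - 10)/(20*(n**2 + 11*n + 30))) − (-1/60), i.e. n*(-n - 11)/(30*(n**2 + 11*n + 30)).

S(n) = \frac{n \left(- n - 11\right)}{30 \left(n^{2} + 11 n + 30\right)}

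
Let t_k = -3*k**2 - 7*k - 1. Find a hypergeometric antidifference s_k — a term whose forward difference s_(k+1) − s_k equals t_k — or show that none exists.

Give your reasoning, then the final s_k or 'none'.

s_k = k*(-k**2 - 2*k + 2)

The ratio is (3*k**2 + 13*k + 11)/(3*k**2 + 7*k + 1).
Gosper form: A/B · C(k+1)/C(k) with A=1, B=1, C=k**2 + 7*k/3 + 1/3.
Need (1)·f(k+1) − (1)·f(k) = k**2 + 7*k/3 + 1/3.
Bound: deg f ≤ 3.
Solve for f: f(k) = k*(k**2 + 2*k - 2)/3 (degree 3 ≤ 3).
Then R = B(k−1)f/C = k*(k**2 + 2*k - 2)/(3*k**2 + 7*k + 1), so s_k = R(k)·t_k = k*(-k**2 - 2*k + 2).
Verify: -3*k**2 - 7*k - 1 matches t_k.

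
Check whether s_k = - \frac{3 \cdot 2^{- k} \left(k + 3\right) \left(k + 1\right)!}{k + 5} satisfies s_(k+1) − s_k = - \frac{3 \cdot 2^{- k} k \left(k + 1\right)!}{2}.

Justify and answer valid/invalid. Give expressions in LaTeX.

s_(k+1) = -3*(k + 4)*factorial(k + 2)/(2*2**k*(k + 6))
s_(k+1) − s_k = -3*(k**3 + 9*k**2 + 20*k + 4)*factorial(k + 1)/(2*2**k*(k + 5)*(k + 6))
(s_(k+1) − s_k) − t_k = 3*(k**2 + 5*k - 2)*factorial(k + 1)/(2**k*(k + 5)*(k + 6))

Invalid: residual \frac{3 \cdot 2^{- k} \left(k^{2} + 5 k - 2\right) \left(k + 1\right)!}{\left(k + 5\right) \left(k + 6\right)} ≠ 0.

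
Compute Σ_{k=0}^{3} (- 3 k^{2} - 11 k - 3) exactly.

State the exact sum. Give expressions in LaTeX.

r(k) = (3*k**2 + 17*k + 17)/(3*k**2 + 11*k + 3) after simplifying.
Gosper form: A/B · C(k+1)/C(k) with A=1, B=1, C=k**2 + 11*k/3 + 1.
Solve (1)·f(k+1) − (1)·f(k) = k**2 + 11*k/3 + 1.
Degrees (0,0,2) ⇒ d ≤ 3.
A polynomial solution: f(k) = k*(k**2 + 4*k - 2)/3.
Certificate R = B(k−1)f/C = k*(k**2 + 4*k - 2)/(3*k**2 + 11*k + 3) gives s_k = k*(-k**2 - 4*k + 2).
Δs = -3*k**2 - 11*k - 3, as required.
Sum = s_(4) − s_(0); s_(4) = -120, s_(0) = 0 ⇒ -120.

Σ = -120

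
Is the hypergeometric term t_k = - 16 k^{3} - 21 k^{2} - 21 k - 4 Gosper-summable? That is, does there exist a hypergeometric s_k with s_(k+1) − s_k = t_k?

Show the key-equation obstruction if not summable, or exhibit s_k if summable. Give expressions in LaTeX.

Yes. s_k = k \left(- 4 k^{3} + k^{2} - 4 k + 3\right).

Ratio r(k) = (16*k**3 + 69*k**2 + 111*k + 62)/(16*k**3 + 21*k**2 + 21*k + 4).
So A=1 and B=1, with C=k**3 + 21*k**2/16 + 21*k/16 + 1/4.
Set up (1)·f(k+1) − (1)·f(k) − (k**3 + 21*k**2/16 + 21*k/16 + 1/4) = 0.
From deg A=0, deg B=0, deg C=3: d=4.
Solving with deg f ≤ 4: f(k) = k*(4*k**3 - k**2 + 4*k - 3)/16.
R(k) = B(k−1)·f(k)/C(k) = k*(4*k**3 - k**2 + 4*k - 3)/(16*k**3 + 21*k**2 + 21*k + 4); s_k = R·t_k = k*(-4*k**3 + k**2 - 4*k + 3).
Δs = -16*k**3 - 21*k**2 - 21*k - 4, as required.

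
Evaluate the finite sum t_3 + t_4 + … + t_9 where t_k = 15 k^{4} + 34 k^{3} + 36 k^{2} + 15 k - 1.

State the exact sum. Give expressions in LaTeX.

Σ = 308987

t_(k+1)/t_k = (15*k**4 + 94*k**3 + 228*k**2 + 249*k + 99)/(15*k**4 + 34*k**3 + 36*k**2 + 15*k - 1).
Normal form (A,B,C) = (1, 1, k**4 + 34*k**3/15 + 12*k**2/5 + k - 1/15).
Set up (1)·f(k+1) − (1)·f(k) − (k**4 + 34*k**3/15 + 12*k**2/5 + k - 1/15) = 0.
From deg A=0, deg B=0, deg C=4: d=5.
Solve for f: f(k) = k*(3*k**4 + k**3 - 2*k - 3)/15 (degree 5 ≤ 5).
Certificate R = B(k−1)f/C = k*(3*k**4 + k**3 - 2*k - 3)/(15*k**4 + 34*k**3 + 36*k**2 + 15*k - 1) gives s_k = k*(3*k**4 + k**3 - 2*k - 3).
s_(k+1) − s_k = 15*k**4 + 34*k**3 + 36*k**2 + 15*k - 1 = t_k.
Σ_(k=3)^(9) t_k = s_(10) − s_(3) = 309770 − (783) = 308987.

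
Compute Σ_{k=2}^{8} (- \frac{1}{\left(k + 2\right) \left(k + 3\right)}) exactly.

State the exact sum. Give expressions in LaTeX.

Σ = -7/44

r(k) = (k + 2)/(k + 4) after simplifying.
A = k + 2, B = k + 4, C = 1.
Solve (k + 2)·f(k+1) − (k + 3)·f(k) = 1.
From deg A=1, deg B=1, deg C=0: d=1.
Match coefficients ⇒ f(k) = k/2.
R(k) = B(k−1)·f(k)/C(k) = k*(k + 3)/2; s_k = R·t_k = -k/(2*k + 4).
Verify: -1/(k**2 + 5*k + 6) matches t_k.
Sum = s_(9) − s_(2); s_(9) = -9/22, s_(2) = -1/4 ⇒ -7/44.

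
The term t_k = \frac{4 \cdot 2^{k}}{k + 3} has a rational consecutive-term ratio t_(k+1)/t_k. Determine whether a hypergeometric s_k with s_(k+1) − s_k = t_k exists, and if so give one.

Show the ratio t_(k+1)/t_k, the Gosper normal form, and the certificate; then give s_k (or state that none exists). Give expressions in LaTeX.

Ratio r(k) = 2*(k + 3)/(k + 4).
Factor: A=2*k + 6; B=k + 4; C=1.
Key eq: (2*k + 6)·f(k+1) = (k + 3)·f(k) + (1).
d = -1 from the (1,1,0) case.
Negative degree bound (-1): no f exists, t_k not Gosper-summable.

none — t_k is not Gosper-summable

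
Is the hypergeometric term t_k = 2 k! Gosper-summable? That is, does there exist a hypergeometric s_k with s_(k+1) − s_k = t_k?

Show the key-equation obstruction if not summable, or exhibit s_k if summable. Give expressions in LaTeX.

Step 1: r(k) = k + 1.
A = k + 1, B = 1, C = 1.
Solve (k + 1)·f(k+1) − (1)·f(k) = 1.
deg f ≤ -1 (via 1,0,0).
Bound -1 < 0, so the key equation has no polynomial solution.

No — negative degree bound, so no certificate f.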